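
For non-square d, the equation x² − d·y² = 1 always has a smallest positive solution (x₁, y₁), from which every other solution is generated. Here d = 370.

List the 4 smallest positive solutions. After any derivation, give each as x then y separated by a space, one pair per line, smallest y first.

213859 11118
91471343761 4755368724
39123940210553539 2033956799880714
16734013458886067250241 869959934526623861928

√370 → a₀=19, period (4,4,38); ℓ=3 odd so k=5
i=0: a=19 ⇒ p=19, q=1
…
i=4: a=4 ⇒ p=50339, q=2617
i=5: a=4 ⇒ p=213859, q=11118
→ (213859, 11118).  Check: 213859²=45735671881, 370·11118²=45735671880, difference 1.
n=2: (213859,11118)∘(213859,11118) = (213859·213859+370·11118·11118, 213859·11118+11118·213859) = (91471343761,4755368724)
n=3: (91471343761,4755368724)∘(213859,11118) = (213859·91471343761+370·11118·4755368724, 213859·4755368724+11118·91471343761) = (39123940210553539,2033956799880714)
n=4: (39123940210553539,2033956799880714)∘(213859,11118) = (213859·39123940210553539+370·11118·2033956799880714, 213859·2033956799880714+11118·39123940210553539) = (16734013458886067250241,869959934526623861928)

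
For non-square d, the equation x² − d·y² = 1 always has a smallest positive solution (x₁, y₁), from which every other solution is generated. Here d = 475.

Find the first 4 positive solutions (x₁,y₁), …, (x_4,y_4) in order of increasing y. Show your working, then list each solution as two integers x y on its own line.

57799 2652
6681448801 306565896
772362118440199 35438404443156
89283516160768675201 4096608676513381392

d=475: √d = [21; 1,3,1,6,2,6,1,3,1,42] (ℓ=10, even), read p_9/q_9
step 0: (21, 1)  from 21·(1,0) + (0,1)
step 1: (22, 1)  from 1·(21,1) + (1,0)
step 2: (87, 4)  from 3·(22,1) + (21,1)
…
step 6: (10287, 472)  from 6·(1591,73) + (741,34)
…
step 8: (45921, 2107)  from 3·(11878,545) + (10287,472)
step 9: (57799, 2652)  from 1·(45921,2107) + (11878,545)
→ (57799, 2652).  Check: 57799²=3340724401, 475·2652²=3340724400, difference 1.
n=2: (57799,2652)∘(57799,2652) = (57799·57799+475·2652·2652, 57799·2652+2652·57799) = (6681448801,306565896)
n=3: (6681448801,306565896)∘(57799,2652) = (57799·6681448801+475·2652·306565896, 57799·306565896+2652·6681448801) = (772362118440199,35438404443156)
n=4: (772362118440199,35438404443156)∘(57799,2652) = (57799·772362118440199+475·2652·35438404443156, 57799·35438404443156+2652·772362118440199) = (89283516160768675201,4096608676513381392)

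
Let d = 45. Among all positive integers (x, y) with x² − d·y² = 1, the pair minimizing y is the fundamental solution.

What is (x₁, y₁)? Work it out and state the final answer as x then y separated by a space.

161 24

d=45: √d = [6; 1,2,2,2,1,12] (ℓ=6, even), read p_5/q_5
i=0: a=6 ⇒ p=6, q=1
i=1: a=1 ⇒ p=7, q=1
i=2: a=2 ⇒ p=20, q=3
i=3: a=2 ⇒ p=47, q=7
i=4: a=2 ⇒ p=114, q=17
i=5: a=1 ⇒ p=161, q=24
→ (161, 24).  Check: 161²=25921, 45·24²=25920, difference 1.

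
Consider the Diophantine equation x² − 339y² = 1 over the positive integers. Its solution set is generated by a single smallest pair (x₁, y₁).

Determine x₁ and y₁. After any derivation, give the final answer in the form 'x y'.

97970 5321

d=339: √d = [18; 2,2,2,1,17,1,2,2,2,36] (ℓ=10, even), read p_9/q_9
i=0: a=18 ⇒ p=18, q=1
i=1: a=2 ⇒ p=37, q=2
i=2: a=2 ⇒ p=92, q=5
i=3: a=2 ⇒ p=221, q=12
i=4: a=1 ⇒ p=313, q=17
i=5: a=17 ⇒ p=5542, q=301
…
i=8: a=2 ⇒ p=40359, q=2192
i=9: a=2 ⇒ p=97970, q=5321
fundamental: x₁=97970, y₁=5321  (since 9598120900 − 339·28313041 = 1)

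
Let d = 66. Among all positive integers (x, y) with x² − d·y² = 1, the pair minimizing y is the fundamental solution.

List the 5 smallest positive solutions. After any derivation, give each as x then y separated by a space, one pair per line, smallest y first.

65 8
8449 1040
1098305 135192
142771201 17573920
18559157825 2284474408

[8; 8,16] for √66; ℓ=2 ⇒ convergent index 1
step 0: (8, 1)  from 8·(1,0) + (0,1)
step 1: (65, 8)  from 8·(8,1) + (1,0)
(x₁, y₁) = (65, 8);  65² − 66·8² = 1 ✓
k=2:  x_2 = 65·65+66·8·8 = 8449,  y_2 = 65·8+8·65 = 1040
k=3:  x_3 = 65·8449+66·8·1040 = 1098305,  y_3 = 65·1040+8·8449 = 135192
k=4:  x_4 = 65·1098305+66·8·135192 = 142771201,  y_4 = 65·135192+8·1098305 = 17573920
k=5:  x_5 = 65·142771201+66·8·17573920 = 18559157825,  y_5 = 65·17573920+8·142771201 = 2284474408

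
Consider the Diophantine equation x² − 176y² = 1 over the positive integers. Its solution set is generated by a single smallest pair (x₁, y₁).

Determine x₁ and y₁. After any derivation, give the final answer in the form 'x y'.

199 15

[13; 3,1,3,26] for √176; ℓ=4 ⇒ convergent index 3
step 0: (13, 1)  from 13·(1,0) + (0,1)
…
step 2: (53, 4)  from 1·(40,3) + (13,1)
step 3: (199, 15)  from 3·(53,4) + (40,3)
(x₁, y₁) = (199, 15);  199² − 176·15² = 1 ✓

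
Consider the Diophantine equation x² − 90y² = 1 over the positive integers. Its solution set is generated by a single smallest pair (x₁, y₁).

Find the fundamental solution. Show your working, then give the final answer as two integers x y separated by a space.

19 2

√90 → a₀=9, period (2,18); ℓ=2 even so k=1
step 0: (9, 1)  from 9·(1,0) + (0,1)
step 1: (19, 2)  from 2·(9,1) + (1,0)
fundamental: x₁=19, y₁=2  (since 361 − 90·4 = 1)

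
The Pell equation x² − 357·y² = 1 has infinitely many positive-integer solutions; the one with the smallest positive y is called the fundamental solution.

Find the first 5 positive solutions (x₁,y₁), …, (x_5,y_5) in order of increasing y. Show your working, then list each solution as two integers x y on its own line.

√357 → a₀=18, period (1,8,2,8,1,36); ℓ=6 even so k=5
step 0: (18, 1)  from 18·(1,0) + (0,1)
step 1: (19, 1)  from 1·(18,1) + (1,0)
step 2: (170, 9)  from 8·(19,1) + (18,1)
step 3: (359, 19)  from 2·(170,9) + (19,1)
step 4: (3042, 161)  from 8·(359,19) + (170,9)
step 5: (3401, 180)  from 1·(3042,161) + (359,19)
fundamental: x₁=3401, y₁=180  (since 11566801 − 357·32400 = 1)
(3401+180√357)^2 = 23133601 + 1224360√357
(3401+180√357)^3 = 157354750601 + 8328096540√357
(3401+180√357)^4 = 1070326990454401 + 56647711440720√357
(3401+180√357)^5 = 7280364031716085001 + 385317724891680900√357

3401 180
23133601 1224360
157354750601 8328096540
1070326990454401 56647711440720
7280364031716085001 385317724891680900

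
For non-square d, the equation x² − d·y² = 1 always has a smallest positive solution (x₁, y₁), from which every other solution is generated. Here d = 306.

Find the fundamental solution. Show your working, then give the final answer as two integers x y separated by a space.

√306 = [17; 2,34, …], period ℓ=2 (even) → k=1
a_0=17:  p_0=17·1+0=17,  q_0=17·0+1=1
a_1=2:  p_1=2·17+1=35,  q_1=2·1+0=2
(x₁, y₁) = (35, 2);  35² − 306·2² = 1 ✓

35 2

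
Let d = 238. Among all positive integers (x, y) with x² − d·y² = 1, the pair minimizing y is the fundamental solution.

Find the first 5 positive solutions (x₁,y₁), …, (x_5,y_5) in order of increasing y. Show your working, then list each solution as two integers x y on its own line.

√238 → a₀=15, period (2,2,1,14,1,2,2,30); ℓ=8 even so k=7
k=0  a_k=15  p_k/q_k = 15/1
…
k=6  a_k=2  p_k/q_k = 4983/323
k=7  a_k=2  p_k/q_k = 11663/756
→ (11663, 756).  Check: 11663²=136025569, 238·756²=136025568, difference 1.
n=2: (11663,756)∘(11663,756) = (11663·11663+238·756·756, 11663·756+756·11663) = (272051137,17634456)
n=3: (272051137,17634456)∘(11663,756) = (11663·272051137+238·756·17634456, 11663·17634456+756·272051137) = (6345864809999,411341319900)
n=4: (6345864809999,411341319900)∘(11663,756) = (11663·6345864809999+238·756·411341319900, 11663·411341319900+756·6345864809999) = (148023642285985537,9594947610352944)
n=5: (148023642285985537,9594947610352944)∘(11663,756) = (11663·148023642285985537+238·756·9594947610352944, 11663·9594947610352944+756·148023642285985537) = (3452799473617033826063,223811747547751451844)

11663 756
272051137 17634456
6345864809999 411341319900
148023642285985537 9594947610352944
3452799473617033826063 223811747547751451844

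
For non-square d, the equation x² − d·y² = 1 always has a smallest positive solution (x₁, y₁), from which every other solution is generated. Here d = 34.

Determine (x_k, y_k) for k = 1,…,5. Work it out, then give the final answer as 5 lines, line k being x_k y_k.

d=34: √d = [5; 1,4,1,10] (ℓ=4, even), read p_3/q_3
i=0: a=5 ⇒ p=5, q=1
…
i=2: a=4 ⇒ p=29, q=5
i=3: a=1 ⇒ p=35, q=6
→ (35, 6).  Check: 35²=1225, 34·6²=1224, difference 1.
(x_2, y_2) = (35·35 + 34·6·6, 35·6 + 6·35) = (2449, 420)
(x_3, y_3) = (35·2449 + 34·6·420, 35·420 + 6·2449) = (171395, 29394)
(x_4, y_4) = (35·171395 + 34·6·29394, 35·29394 + 6·171395) = (11995201, 2057160)
(x_5, y_5) = (35·11995201 + 34·6·2057160, 35·2057160 + 6·11995201) = (839492675, 143971806)

35 6
2449 420
171395 29394
11995201 2057160
839492675 143971806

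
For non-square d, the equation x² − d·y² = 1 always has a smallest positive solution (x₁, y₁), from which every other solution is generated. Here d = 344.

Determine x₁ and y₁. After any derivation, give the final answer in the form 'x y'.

√344 → a₀=18, period (1,1,4,1,3,1,4,1,1,36); ℓ=10 even so k=9
i=0: a=18 ⇒ p=18, q=1
…
i=2: a=1 ⇒ p=37, q=2
i=3: a=4 ⇒ p=167, q=9
…
i=5: a=3 ⇒ p=779, q=42
…
i=8: a=1 ⇒ p=5694, q=307
i=9: a=1 ⇒ p=10405, q=561
fundamental: x₁=10405, y₁=561  (since 108264025 − 344·314721 = 1)

10405 561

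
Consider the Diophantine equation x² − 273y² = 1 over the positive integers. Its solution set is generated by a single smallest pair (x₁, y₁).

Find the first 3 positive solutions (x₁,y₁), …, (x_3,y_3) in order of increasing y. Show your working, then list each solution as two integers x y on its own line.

√273 → a₀=16, period (1,1,10,1,1,32); ℓ=6 even so k=5
i=0: a=16 ⇒ p=16, q=1
i=1: a=1 ⇒ p=17, q=1
i=2: a=1 ⇒ p=33, q=2
i=3: a=10 ⇒ p=347, q=21
i=4: a=1 ⇒ p=380, q=23
i=5: a=1 ⇒ p=727, q=44
(x₁, y₁) = (727, 44);  727² − 273·44² = 1 ✓
k=2:  x_2 = 727·727+273·44·44 = 1057057,  y_2 = 727·44+44·727 = 63976
k=3:  x_3 = 727·1057057+273·44·63976 = 1536960151,  y_3 = 727·63976+44·1057057 = 93021060

727 44
1057057 63976
1536960151 93021060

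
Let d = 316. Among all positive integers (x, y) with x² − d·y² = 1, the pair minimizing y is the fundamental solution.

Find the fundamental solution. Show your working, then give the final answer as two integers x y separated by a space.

d=316: √d = [17; 1,3,2,8,2,3,1,34] (ℓ=8, even), read p_7/q_7
k=0  a_k=17  p_k/q_k = 17/1
k=1  a_k=1  p_k/q_k = 18/1
…
k=5  a_k=2  p_k/q_k = 2862/161
k=6  a_k=3  p_k/q_k = 9937/559
k=7  a_k=1  p_k/q_k = 12799/720
fundamental: x₁=12799, y₁=720  (since 163814401 − 316·518400 = 1)

12799 720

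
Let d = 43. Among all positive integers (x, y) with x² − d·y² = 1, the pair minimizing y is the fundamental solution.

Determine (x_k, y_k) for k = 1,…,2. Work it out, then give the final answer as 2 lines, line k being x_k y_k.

3482 531
24248647 3697884

√43 → a₀=6, period (1,1,3,1,5,1,3,1,1,12); ℓ=10 even so k=9
a_0=6:  p_0=6·1+0=6,  q_0=6·0+1=1
a_1=1:  p_1=1·6+1=7,  q_1=1·1+0=1
a_2=1:  p_2=1·7+6=13,  q_2=1·1+1=2
a_3=3:  p_3=3·13+7=46,  q_3=3·2+1=7
a_4=1:  p_4=1·46+13=59,  q_4=1·7+2=9
a_5=5:  p_5=5·59+46=341,  q_5=5·9+7=52
a_6=1:  p_6=1·341+59=400,  q_6=1·52+9=61
a_7=3:  p_7=3·400+341=1541,  q_7=3·61+52=235
a_8=1:  p_8=1·1541+400=1941,  q_8=1·235+61=296
a_9=1:  p_9=1·1941+1541=3482,  q_9=1·296+235=531
fundamental: x₁=3482, y₁=531  (since 12124324 − 43·281961 = 1)
(3482+531√43)^2 = 24248647 + 3697884√43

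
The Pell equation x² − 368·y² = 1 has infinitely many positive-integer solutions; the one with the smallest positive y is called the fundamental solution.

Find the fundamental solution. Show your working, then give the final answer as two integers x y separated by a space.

d=368: √d = [19; 5,2,5,38] (ℓ=4, even), read p_3/q_3
a_0=19:  p_0=19·1+0=19,  q_0=19·0+1=1
…
a_2=2:  p_2=2·96+19=211,  q_2=2·5+1=11
a_3=5:  p_3=5·211+96=1151,  q_3=5·11+5=60
(x₁, y₁) = (1151, 60);  1151² − 368·60² = 1 ✓

1151 60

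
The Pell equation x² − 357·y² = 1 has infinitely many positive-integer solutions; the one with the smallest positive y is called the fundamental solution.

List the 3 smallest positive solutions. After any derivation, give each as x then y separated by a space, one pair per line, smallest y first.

3401 180
23133601 1224360
157354750601 8328096540

√357 → a₀=18, period (1,8,2,8,1,36); ℓ=6 even so k=5
step 0: (18, 1)  from 18·(1,0) + (0,1)
…
step 2: (170, 9)  from 8·(19,1) + (18,1)
step 3: (359, 19)  from 2·(170,9) + (19,1)
step 4: (3042, 161)  from 8·(359,19) + (170,9)
step 5: (3401, 180)  from 1·(3042,161) + (359,19)
fundamental: x₁=3401, y₁=180  (since 11566801 − 357·32400 = 1)
n=2: (3401,180)∘(3401,180) = (3401·3401+357·180·180, 3401·180+180·3401) = (23133601,1224360)
n=3: (23133601,1224360)∘(3401,180) = (3401·23133601+357·180·1224360, 3401·1224360+180·23133601) = (157354750601,8328096540)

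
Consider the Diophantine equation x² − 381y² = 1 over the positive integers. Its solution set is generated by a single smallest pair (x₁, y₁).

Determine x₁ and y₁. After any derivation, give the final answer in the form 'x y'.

1015 52

√381 = [19; 1,1,12,1,1,38, …], period ℓ=6 (even) → k=5
i=0: a=19 ⇒ p=19, q=1
i=1: a=1 ⇒ p=20, q=1
…
i=3: a=12 ⇒ p=488, q=25
i=4: a=1 ⇒ p=527, q=27
i=5: a=1 ⇒ p=1015, q=52
→ (1015, 52).  Check: 1015²=1030225, 381·52²=1030224, difference 1.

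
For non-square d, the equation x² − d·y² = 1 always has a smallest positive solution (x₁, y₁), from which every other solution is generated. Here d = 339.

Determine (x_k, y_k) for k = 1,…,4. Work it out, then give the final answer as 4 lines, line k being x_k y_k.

d=339: √d = [18; 2,2,2,1,17,1,2,2,2,36] (ℓ=10, even), read p_9/q_9
k=0  a_k=18  p_k/q_k = 18/1
…
k=2  a_k=2  p_k/q_k = 92/5
k=3  a_k=2  p_k/q_k = 221/12
k=4  a_k=1  p_k/q_k = 313/17
k=5  a_k=17  p_k/q_k = 5542/301
…
k=7  a_k=2  p_k/q_k = 17252/937
k=8  a_k=2  p_k/q_k = 40359/2192
k=9  a_k=2  p_k/q_k = 97970/5321
(x₁, y₁) = (97970, 5321);  97970² − 339·5321² = 1 ✓
(x_2, y_2) = (97970·97970 + 339·5321·5321, 97970·5321 + 5321·97970) = (19196241799, 1042596740)
(x_3, y_3) = (97970·19196241799 + 339·5321·1042596740, 97970·1042596740 + 5321·19196241799) = (3761311617998090, 204286405230279)
(x_4, y_4) = (97970·3761311617998090 + 339·5321·204286405230279, 97970·204286405230279 + 5321·3761311617998090) = (736991398411349512801, 40027878239778270520)

97970 5321
19196241799 1042596740
3761311617998090 204286405230279
736991398411349512801 40027878239778270520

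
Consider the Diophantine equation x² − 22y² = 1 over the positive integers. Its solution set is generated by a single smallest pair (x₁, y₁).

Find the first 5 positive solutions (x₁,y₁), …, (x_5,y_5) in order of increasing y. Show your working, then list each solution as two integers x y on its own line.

197 42
77617 16548
30580901 6519870
12048797377 2568812232
4747195585637 1012105499538

√22 = [4; 1,2,4,2,1,8, …], period ℓ=6 (even) → k=5
i=0: a=4 ⇒ p=4, q=1
i=1: a=1 ⇒ p=5, q=1
i=2: a=2 ⇒ p=14, q=3
i=3: a=4 ⇒ p=61, q=13
i=4: a=2 ⇒ p=136, q=29
i=5: a=1 ⇒ p=197, q=42
fundamental: x₁=197, y₁=42  (since 38809 − 22·1764 = 1)
(x_2, y_2) = (197·197 + 22·42·42, 197·42 + 42·197) = (77617, 16548)
(x_3, y_3) = (197·77617 + 22·42·16548, 197·16548 + 42·77617) = (30580901, 6519870)
(x_4, y_4) = (197·30580901 + 22·42·6519870, 197·6519870 + 42·30580901) = (12048797377, 2568812232)
(x_5, y_5) = (197·12048797377 + 22·42·2568812232, 197·2568812232 + 42·12048797377) = (4747195585637, 1012105499538)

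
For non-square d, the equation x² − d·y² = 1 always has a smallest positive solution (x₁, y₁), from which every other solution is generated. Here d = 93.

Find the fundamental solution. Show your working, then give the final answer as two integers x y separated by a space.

√93 → a₀=9, period (1,1,1,4,6,4,1,1,1,18); ℓ=10 even so k=9
k=0  a_k=9  p_k/q_k = 9/1
k=1  a_k=1  p_k/q_k = 10/1
…
k=3  a_k=1  p_k/q_k = 29/3
…
k=5  a_k=6  p_k/q_k = 839/87
…
k=7  a_k=1  p_k/q_k = 4330/449
k=8  a_k=1  p_k/q_k = 7821/811
k=9  a_k=1  p_k/q_k = 12151/1260
→ (12151, 1260).  Check: 12151²=147646801, 93·1260²=147646800, difference 1.

12151 1260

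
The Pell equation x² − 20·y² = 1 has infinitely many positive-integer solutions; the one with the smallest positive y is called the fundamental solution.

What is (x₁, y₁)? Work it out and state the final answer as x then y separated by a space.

9 2

[4; 2,8] for √20; ℓ=2 ⇒ convergent index 1
k=0  a_k=4  p_k/q_k = 4/1
k=1  a_k=2  p_k/q_k = 9/2
fundamental: x₁=9, y₁=2  (since 81 − 20·4 = 1)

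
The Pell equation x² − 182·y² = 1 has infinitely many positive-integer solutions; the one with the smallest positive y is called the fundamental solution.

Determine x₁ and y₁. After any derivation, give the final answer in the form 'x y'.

27 2

[13; 2,26] for √182; ℓ=2 ⇒ convergent index 1
i=0: a=13 ⇒ p=13, q=1
i=1: a=2 ⇒ p=27, q=2
→ (27, 2).  Check: 27²=729, 182·2²=728, difference 1.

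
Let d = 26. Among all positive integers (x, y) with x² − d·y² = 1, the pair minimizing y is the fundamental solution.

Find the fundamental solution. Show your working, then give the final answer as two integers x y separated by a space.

d=26: √d = [5; 10] (ℓ=1, odd), read p_1/q_1
step 0: (5, 1)  from 5·(1,0) + (0,1)
step 1: (51, 10)  from 10·(5,1) + (1,0)
fundamental: x₁=51, y₁=10  (since 2601 − 26·100 = 1)

51 10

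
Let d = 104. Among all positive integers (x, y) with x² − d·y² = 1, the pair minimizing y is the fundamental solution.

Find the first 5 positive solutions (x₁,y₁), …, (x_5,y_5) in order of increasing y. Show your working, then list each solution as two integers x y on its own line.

51 5
5201 510
530451 52015
54100801 5305020
5517751251 541060025

√104 = [10; 5,20, …], period ℓ=2 (even) → k=1
i=0: a=10 ⇒ p=10, q=1
i=1: a=5 ⇒ p=51, q=5
(x₁, y₁) = (51, 5);  51² − 104·5² = 1 ✓
(51+5√104)^2 = 5201 + 510√104
(51+5√104)^3 = 530451 + 52015√104
(51+5√104)^4 = 54100801 + 5305020√104
(51+5√104)^5 = 5517751251 + 541060025√104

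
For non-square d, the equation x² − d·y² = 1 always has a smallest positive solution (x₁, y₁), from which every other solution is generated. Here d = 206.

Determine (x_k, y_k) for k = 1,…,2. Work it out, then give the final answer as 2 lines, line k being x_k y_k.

√206 → a₀=14, period (2,1,5,14,5,1,2,28); ℓ=8 even so k=7
k=0  a_k=14  p_k/q_k = 14/1
k=1  a_k=2  p_k/q_k = 29/2
…
k=5  a_k=5  p_k/q_k = 17539/1222
k=6  a_k=1  p_k/q_k = 20998/1463
k=7  a_k=2  p_k/q_k = 59535/4148
(x₁, y₁) = (59535, 4148);  59535² − 206·4148² = 1 ✓
(59535+4148√206)^2 = 7088832449 + 493902360√206

59535 4148
7088832449 493902360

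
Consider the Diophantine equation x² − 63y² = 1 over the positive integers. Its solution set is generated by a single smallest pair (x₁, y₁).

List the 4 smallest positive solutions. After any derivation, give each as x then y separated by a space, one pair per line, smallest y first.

√63 = [7; 1,14, …], period ℓ=2 (even) → k=1
i=0: a=7 ⇒ p=7, q=1
i=1: a=1 ⇒ p=8, q=1
(x₁, y₁) = (8, 1);  8² − 63·1² = 1 ✓
(x_2, y_2) = (8·8 + 63·1·1, 8·1 + 1·8) = (127, 16)
(x_3, y_3) = (8·127 + 63·1·16, 8·16 + 1·127) = (2024, 255)
(x_4, y_4) = (8·2024 + 63·1·255, 8·255 + 1·2024) = (32257, 4064)

8 1
127 16
2024 255
32257 4064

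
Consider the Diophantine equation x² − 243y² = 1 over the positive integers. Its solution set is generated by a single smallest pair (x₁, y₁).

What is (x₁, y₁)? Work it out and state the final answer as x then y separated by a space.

√243 = [15; 1,1,2,3,15,3,2,1,1,30, …], period ℓ=10 (even) → k=9
i=0: a=15 ⇒ p=15, q=1
i=1: a=1 ⇒ p=16, q=1
…
i=4: a=3 ⇒ p=265, q=17
…
i=8: a=1 ⇒ p=41325, q=2651
i=9: a=1 ⇒ p=70226, q=4505
fundamental: x₁=70226, y₁=4505  (since 4931691076 − 243·20295025 = 1)

70226 4505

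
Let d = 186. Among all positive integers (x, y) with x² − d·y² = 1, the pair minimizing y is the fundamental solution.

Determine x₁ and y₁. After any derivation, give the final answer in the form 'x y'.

√186 = [13; 1,1,1,3,4,3,1,1,1,26, …], period ℓ=10 (even) → k=9
a_0=13:  p_0=13·1+0=13,  q_0=13·0+1=1
a_1=1:  p_1=1·13+1=14,  q_1=1·1+0=1
…
a_4=3:  p_4=3·41+27=150,  q_4=3·3+2=11
…
a_6=3:  p_6=3·641+150=2073,  q_6=3·47+11=152
…
a_8=1:  p_8=1·2714+2073=4787,  q_8=1·199+152=351
a_9=1:  p_9=1·4787+2714=7501,  q_9=1·351+199=550
→ (7501, 550).  Check: 7501²=56265001, 186·550²=56265000, difference 1.

7501 550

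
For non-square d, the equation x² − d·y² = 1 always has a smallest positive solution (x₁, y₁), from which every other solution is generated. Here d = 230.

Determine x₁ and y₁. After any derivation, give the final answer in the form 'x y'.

91 6

[15; 6,30] for √230; ℓ=2 ⇒ convergent index 1
step 0: (15, 1)  from 15·(1,0) + (0,1)
step 1: (91, 6)  from 6·(15,1) + (1,0)
(x₁, y₁) = (91, 6);  91² − 230·6² = 1 ✓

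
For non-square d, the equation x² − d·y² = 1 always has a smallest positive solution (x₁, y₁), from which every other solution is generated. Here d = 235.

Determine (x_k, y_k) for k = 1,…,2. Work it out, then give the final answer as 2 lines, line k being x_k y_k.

46 3
4231 276

√235 → a₀=15, period (3,30); ℓ=2 even so k=1
step 0: (15, 1)  from 15·(1,0) + (0,1)
step 1: (46, 3)  from 3·(15,1) + (1,0)
(x₁, y₁) = (46, 3);  46² − 235·3² = 1 ✓
(46+3√235)^2 = 4231 + 276√235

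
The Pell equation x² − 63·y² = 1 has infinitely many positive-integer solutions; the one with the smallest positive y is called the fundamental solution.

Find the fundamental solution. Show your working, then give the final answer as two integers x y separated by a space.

d=63: √d = [7; 1,14] (ℓ=2, even), read p_1/q_1
i=0: a=7 ⇒ p=7, q=1
i=1: a=1 ⇒ p=8, q=1
→ (8, 1).  Check: 8²=64, 63·1²=63, difference 1.

8 1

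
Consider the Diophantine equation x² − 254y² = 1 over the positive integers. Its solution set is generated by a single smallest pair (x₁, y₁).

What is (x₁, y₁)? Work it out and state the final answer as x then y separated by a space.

255 16

√254 = [15; 1,14,1,30, …], period ℓ=4 (even) → k=3
k=0  a_k=15  p_k/q_k = 15/1
k=1  a_k=1  p_k/q_k = 16/1
k=2  a_k=14  p_k/q_k = 239/15
k=3  a_k=1  p_k/q_k = 255/16
(x₁, y₁) = (255, 16);  255² − 254·16² = 1 ✓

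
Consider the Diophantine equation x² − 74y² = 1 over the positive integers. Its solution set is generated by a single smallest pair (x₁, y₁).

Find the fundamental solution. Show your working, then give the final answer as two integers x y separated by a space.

√74 = [8; 1,1,1,1,16, …], period ℓ=5 (odd) → k=9
step 0: (8, 1)  from 8·(1,0) + (0,1)
…
step 3: (26, 3)  from 1·(17,2) + (9,1)
…
step 5: (714, 83)  from 16·(43,5) + (26,3)
…
step 8: (2228, 259)  from 1·(1471,171) + (757,88)
step 9: (3699, 430)  from 1·(2228,259) + (1471,171)
(x₁, y₁) = (3699, 430);  3699² − 74·430² = 1 ✓

3699 430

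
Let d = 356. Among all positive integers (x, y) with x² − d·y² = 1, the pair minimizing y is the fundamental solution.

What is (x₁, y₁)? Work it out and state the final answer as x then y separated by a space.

√356 → a₀=18, period (1,6,1,1,2,…,6,1,36); ℓ=14 even so k=13
k=0  a_k=18  p_k/q_k = 18/1
…
k=4  a_k=1  p_k/q_k = 283/15
…
k=7  a_k=8  p_k/q_k = 8717/462
k=8  a_k=1  p_k/q_k = 9717/515
…
k=10  a_k=1  p_k/q_k = 37868/2007
…
k=12  a_k=6  p_k/q_k = 433982/23001
k=13  a_k=1  p_k/q_k = 500001/26500
fundamental: x₁=500001, y₁=26500  (since 250001000001 − 356·702250000 = 1)

500001 26500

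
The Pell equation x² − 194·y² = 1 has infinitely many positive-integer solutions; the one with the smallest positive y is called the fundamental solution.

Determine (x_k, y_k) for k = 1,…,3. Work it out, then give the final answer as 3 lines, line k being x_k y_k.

√194 → a₀=13, period (1,12,1,26); ℓ=4 even so k=3
k=0  a_k=13  p_k/q_k = 13/1
…
k=2  a_k=12  p_k/q_k = 181/13
k=3  a_k=1  p_k/q_k = 195/14
fundamental: x₁=195, y₁=14  (since 38025 − 194·196 = 1)
k=2:  x_2 = 195·195+194·14·14 = 76049,  y_2 = 195·14+14·195 = 5460
k=3:  x_3 = 195·76049+194·14·5460 = 29658915,  y_3 = 195·5460+14·76049 = 2129386

195 14
76049 5460
29658915 2129386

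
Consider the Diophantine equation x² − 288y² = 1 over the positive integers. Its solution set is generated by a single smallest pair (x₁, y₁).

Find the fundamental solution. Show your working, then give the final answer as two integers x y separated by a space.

√288 = [16; 1,32, …], period ℓ=2 (even) → k=1
a_0=16:  p_0=16·1+0=16,  q_0=16·0+1=1
a_1=1:  p_1=1·16+1=17,  q_1=1·1+0=1
(x₁, y₁) = (17, 1);  17² − 288·1² = 1 ✓

17 1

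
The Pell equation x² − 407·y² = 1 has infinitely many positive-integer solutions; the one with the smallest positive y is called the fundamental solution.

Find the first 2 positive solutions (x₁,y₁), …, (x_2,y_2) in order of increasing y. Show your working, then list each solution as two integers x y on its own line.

2663 132
14183137 703032

d=407: √d = [20; 5,1,2,1,5,40] (ℓ=6, even), read p_5/q_5
a_0=20:  p_0=20·1+0=20,  q_0=20·0+1=1
a_1=5:  p_1=5·20+1=101,  q_1=5·1+0=5
…
a_3=2:  p_3=2·121+101=343,  q_3=2·6+5=17
a_4=1:  p_4=1·343+121=464,  q_4=1·17+6=23
a_5=5:  p_5=5·464+343=2663,  q_5=5·23+17=132
→ (2663, 132).  Check: 2663²=7091569, 407·132²=7091568, difference 1.
n=2: (2663,132)∘(2663,132) = (2663·2663+407·132·132, 2663·132+132·2663) = (14183137,703032)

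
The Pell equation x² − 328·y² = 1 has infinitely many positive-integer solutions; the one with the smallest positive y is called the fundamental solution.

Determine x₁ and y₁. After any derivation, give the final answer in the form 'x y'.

163 9

d=328: √d = [18; 9,36] (ℓ=2, even), read p_1/q_1
k=0  a_k=18  p_k/q_k = 18/1
k=1  a_k=9  p_k/q_k = 163/9
fundamental: x₁=163, y₁=9  (since 26569 − 328·81 = 1)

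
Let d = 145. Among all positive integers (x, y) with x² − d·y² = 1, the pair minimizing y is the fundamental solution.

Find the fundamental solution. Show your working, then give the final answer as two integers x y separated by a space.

289 24

d=145: √d = [12; 24] (ℓ=1, odd), read p_1/q_1
k=0  a_k=12  p_k/q_k = 12/1
k=1  a_k=24  p_k/q_k = 289/24
fundamental: x₁=289, y₁=24  (since 83521 − 145·576 = 1)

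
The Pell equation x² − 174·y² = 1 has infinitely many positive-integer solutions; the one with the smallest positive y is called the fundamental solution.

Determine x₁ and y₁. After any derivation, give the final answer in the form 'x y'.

1451 110

d=174: √d = [13; 5,4,5,26] (ℓ=4, even), read p_3/q_3
step 0: (13, 1)  from 13·(1,0) + (0,1)
step 1: (66, 5)  from 5·(13,1) + (1,0)
step 2: (277, 21)  from 4·(66,5) + (13,1)
step 3: (1451, 110)  from 5·(277,21) + (66,5)
→ (1451, 110).  Check: 1451²=2105401, 174·110²=2105400, difference 1.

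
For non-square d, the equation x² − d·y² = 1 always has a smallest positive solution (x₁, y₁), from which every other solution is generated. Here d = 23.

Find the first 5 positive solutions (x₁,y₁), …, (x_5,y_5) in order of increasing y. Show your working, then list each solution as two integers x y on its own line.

√23 → a₀=4, period (1,3,1,8); ℓ=4 even so k=3
step 0: (4, 1)  from 4·(1,0) + (0,1)
step 1: (5, 1)  from 1·(4,1) + (1,0)
step 2: (19, 4)  from 3·(5,1) + (4,1)
step 3: (24, 5)  from 1·(19,4) + (5,1)
fundamental: x₁=24, y₁=5  (since 576 − 23·25 = 1)
k=2:  x_2 = 24·24+23·5·5 = 1151,  y_2 = 24·5+5·24 = 240
k=3:  x_3 = 24·1151+23·5·240 = 55224,  y_3 = 24·240+5·1151 = 11515
k=4:  x_4 = 24·55224+23·5·11515 = 2649601,  y_4 = 24·11515+5·55224 = 552480
k=5:  x_5 = 24·2649601+23·5·552480 = 127125624,  y_5 = 24·552480+5·2649601 = 26507525

24 5
1151 240
55224 11515
2649601 552480
127125624 26507525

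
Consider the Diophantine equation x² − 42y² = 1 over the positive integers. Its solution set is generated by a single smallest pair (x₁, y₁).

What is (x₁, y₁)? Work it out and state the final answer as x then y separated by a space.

√42 → a₀=6, period (2,12); ℓ=2 even so k=1
i=0: a=6 ⇒ p=6, q=1
i=1: a=2 ⇒ p=13, q=2
→ (13, 2).  Check: 13²=169, 42·2²=168, difference 1.

13 2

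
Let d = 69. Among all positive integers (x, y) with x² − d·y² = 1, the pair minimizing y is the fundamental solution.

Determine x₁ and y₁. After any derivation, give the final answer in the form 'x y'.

[8; 3,3,1,4,1,3,3,16] for √69; ℓ=8 ⇒ convergent index 7
k=0  a_k=8  p_k/q_k = 8/1
k=1  a_k=3  p_k/q_k = 25/3
k=2  a_k=3  p_k/q_k = 83/10
k=3  a_k=1  p_k/q_k = 108/13
k=4  a_k=4  p_k/q_k = 515/62
k=5  a_k=1  p_k/q_k = 623/75
k=6  a_k=3  p_k/q_k = 2384/287
k=7  a_k=3  p_k/q_k = 7775/936
→ (7775, 936).  Check: 7775²=60450625, 69·936²=60450624, difference 1.

7775 936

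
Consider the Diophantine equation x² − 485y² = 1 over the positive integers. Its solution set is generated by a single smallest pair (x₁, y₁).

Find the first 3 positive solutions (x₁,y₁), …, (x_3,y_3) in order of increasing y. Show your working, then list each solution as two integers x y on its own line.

969 44
1877921 85272
3639409929 165257092

√485 → a₀=22, period (44); ℓ=1 odd so k=1
a_0=22:  p_0=22·1+0=22,  q_0=22·0+1=1
a_1=44:  p_1=44·22+1=969,  q_1=44·1+0=44
(x₁, y₁) = (969, 44);  969² − 485·44² = 1 ✓
n=2: (969,44)∘(969,44) = (969·969+485·44·44, 969·44+44·969) = (1877921,85272)
n=3: (1877921,85272)∘(969,44) = (969·1877921+485·44·85272, 969·85272+44·1877921) = (3639409929,165257092)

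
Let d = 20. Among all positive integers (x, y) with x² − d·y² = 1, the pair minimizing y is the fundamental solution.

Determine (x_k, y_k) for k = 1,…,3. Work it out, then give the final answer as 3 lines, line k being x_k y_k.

9 2
161 36
2889 646

√20 = [4; 2,8, …], period ℓ=2 (even) → k=1
i=0: a=4 ⇒ p=4, q=1
i=1: a=2 ⇒ p=9, q=2
(x₁, y₁) = (9, 2);  9² − 20·2² = 1 ✓
n=2: (9,2)∘(9,2) = (9·9+20·2·2, 9·2+2·9) = (161,36)
n=3: (161,36)∘(9,2) = (9·161+20·2·36, 9·36+2·161) = (2889,646)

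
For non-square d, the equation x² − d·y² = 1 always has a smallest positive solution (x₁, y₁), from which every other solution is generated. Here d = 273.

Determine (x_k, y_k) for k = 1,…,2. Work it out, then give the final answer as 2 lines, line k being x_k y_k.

√273 = [16; 1,1,10,1,1,32, …], period ℓ=6 (even) → k=5
i=0: a=16 ⇒ p=16, q=1
i=1: a=1 ⇒ p=17, q=1
…
i=3: a=10 ⇒ p=347, q=21
i=4: a=1 ⇒ p=380, q=23
i=5: a=1 ⇒ p=727, q=44
→ (727, 44).  Check: 727²=528529, 273·44²=528528, difference 1.
(727+44√273)^2 = 1057057 + 63976√273

727 44
1057057 63976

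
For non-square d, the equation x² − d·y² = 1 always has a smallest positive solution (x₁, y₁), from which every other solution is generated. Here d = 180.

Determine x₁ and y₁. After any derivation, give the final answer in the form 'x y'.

161 12

d=180: √d = [13; 2,2,2,26] (ℓ=4, even), read p_3/q_3
step 0: (13, 1)  from 13·(1,0) + (0,1)
step 1: (27, 2)  from 2·(13,1) + (1,0)
step 2: (67, 5)  from 2·(27,2) + (13,1)
step 3: (161, 12)  from 2·(67,5) + (27,2)
fundamental: x₁=161, y₁=12  (since 25921 − 180·144 = 1)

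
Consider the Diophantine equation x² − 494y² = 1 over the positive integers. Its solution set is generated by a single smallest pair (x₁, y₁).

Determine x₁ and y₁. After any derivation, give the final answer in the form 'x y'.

√494 → a₀=22, period (4,2,2,1,2,1,2,2,4,44); ℓ=10 even so k=9
a_0=22:  p_0=22·1+0=22,  q_0=22·0+1=1
…
a_2=2:  p_2=2·89+22=200,  q_2=2·4+1=9
…
a_4=1:  p_4=1·489+200=689,  q_4=1·22+9=31
…
a_7=2:  p_7=2·2556+1867=6979,  q_7=2·115+84=314
a_8=2:  p_8=2·6979+2556=16514,  q_8=2·314+115=743
a_9=4:  p_9=4·16514+6979=73035,  q_9=4·743+314=3286
fundamental: x₁=73035, y₁=3286  (since 5334111225 − 494·10797796 = 1)

73035 3286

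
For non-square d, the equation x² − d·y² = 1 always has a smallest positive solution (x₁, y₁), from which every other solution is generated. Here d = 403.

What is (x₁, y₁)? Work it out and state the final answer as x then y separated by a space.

d=403: √d = [20; 13,2,1,3,1,3,1,2,13,40] (ℓ=10, even), read p_9/q_9
k=0  a_k=20  p_k/q_k = 20/1
…
k=2  a_k=2  p_k/q_k = 542/27
…
k=8  a_k=2  p_k/q_k = 50147/2498
k=9  a_k=13  p_k/q_k = 669878/33369
(x₁, y₁) = (669878, 33369);  669878² − 403·33369² = 1 ✓

669878 33369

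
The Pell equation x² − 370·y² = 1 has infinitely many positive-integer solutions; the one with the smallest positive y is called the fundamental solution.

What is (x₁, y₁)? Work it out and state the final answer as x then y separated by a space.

213859 11118

[19; 4,4,38] for √370; ℓ=3 ⇒ convergent index 5
step 0: (19, 1)  from 19·(1,0) + (0,1)
step 1: (77, 4)  from 4·(19,1) + (1,0)
…
step 4: (50339, 2617)  from 4·(12503,650) + (327,17)
step 5: (213859, 11118)  from 4·(50339,2617) + (12503,650)
→ (213859, 11118).  Check: 213859²=45735671881, 370·11118²=45735671880, difference 1.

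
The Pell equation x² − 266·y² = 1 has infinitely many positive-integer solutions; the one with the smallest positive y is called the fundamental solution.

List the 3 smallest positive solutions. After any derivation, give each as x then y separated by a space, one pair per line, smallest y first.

√266 → a₀=16, period (3,4,3,32); ℓ=4 even so k=3
a_0=16:  p_0=16·1+0=16,  q_0=16·0+1=1
a_1=3:  p_1=3·16+1=49,  q_1=3·1+0=3
a_2=4:  p_2=4·49+16=212,  q_2=4·3+1=13
a_3=3:  p_3=3·212+49=685,  q_3=3·13+3=42
→ (685, 42).  Check: 685²=469225, 266·42²=469224, difference 1.
n=2: (685,42)∘(685,42) = (685·685+266·42·42, 685·42+42·685) = (938449,57540)
n=3: (938449,57540)∘(685,42) = (685·938449+266·42·57540, 685·57540+42·938449) = (1285674445,78829758)

685 42
938449 57540
1285674445 78829758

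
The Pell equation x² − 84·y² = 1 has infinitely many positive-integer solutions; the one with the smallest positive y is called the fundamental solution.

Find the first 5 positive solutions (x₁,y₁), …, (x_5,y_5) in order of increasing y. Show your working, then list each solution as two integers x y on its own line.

√84 = [9; 6,18, …], period ℓ=2 (even) → k=1
step 0: (9, 1)  from 9·(1,0) + (0,1)
step 1: (55, 6)  from 6·(9,1) + (1,0)
(x₁, y₁) = (55, 6);  55² − 84·6² = 1 ✓
(x_2, y_2) = (55·55 + 84·6·6, 55·6 + 6·55) = (6049, 660)
(x_3, y_3) = (55·6049 + 84·6·660, 55·660 + 6·6049) = (665335, 72594)
(x_4, y_4) = (55·665335 + 84·6·72594, 55·72594 + 6·665335) = (73180801, 7984680)
(x_5, y_5) = (55·73180801 + 84·6·7984680, 55·7984680 + 6·73180801) = (8049222775, 878242206)

55 6
6049 660
665335 72594
73180801 7984680
8049222775 878242206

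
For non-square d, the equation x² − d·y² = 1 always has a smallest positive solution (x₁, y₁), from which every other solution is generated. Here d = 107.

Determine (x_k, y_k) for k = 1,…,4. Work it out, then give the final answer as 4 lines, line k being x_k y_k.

962 93
1850887 178932
3561105626 344265075
6851565373537 662365825368

[10; 2,1,9,1,2,20] for √107; ℓ=6 ⇒ convergent index 5
step 0: (10, 1)  from 10·(1,0) + (0,1)
step 1: (21, 2)  from 2·(10,1) + (1,0)
…
step 4: (331, 32)  from 1·(300,29) + (31,3)
step 5: (962, 93)  from 2·(331,32) + (300,29)
fundamental: x₁=962, y₁=93  (since 925444 − 107·8649 = 1)
(x_2, y_2) = (962·962 + 107·93·93, 962·93 + 93·962) = (1850887, 178932)
(x_3, y_3) = (962·1850887 + 107·93·178932, 962·178932 + 93·1850887) = (3561105626, 344265075)
(x_4, y_4) = (962·3561105626 + 107·93·344265075, 962·344265075 + 93·3561105626) = (6851565373537, 662365825368)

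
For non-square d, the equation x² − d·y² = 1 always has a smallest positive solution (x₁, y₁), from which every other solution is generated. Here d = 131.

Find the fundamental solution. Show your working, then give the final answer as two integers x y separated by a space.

10610 927

√131 → a₀=11, period (2,4,11,4,2,22); ℓ=6 even so k=5
a_0=11:  p_0=11·1+0=11,  q_0=11·0+1=1
…
a_2=4:  p_2=4·23+11=103,  q_2=4·2+1=9
…
a_4=4:  p_4=4·1156+103=4727,  q_4=4·101+9=413
a_5=2:  p_5=2·4727+1156=10610,  q_5=2·413+101=927
(x₁, y₁) = (10610, 927);  10610² − 131·927² = 1 ✓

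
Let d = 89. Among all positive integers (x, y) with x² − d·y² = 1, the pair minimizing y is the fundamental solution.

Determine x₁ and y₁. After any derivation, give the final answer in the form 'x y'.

d=89: √d = [9; 2,3,3,2,18] (ℓ=5, odd), read p_9/q_9
a_0=9:  p_0=9·1+0=9,  q_0=9·0+1=1
a_1=2:  p_1=2·9+1=19,  q_1=2·1+0=2
a_2=3:  p_2=3·19+9=66,  q_2=3·2+1=7
a_3=3:  p_3=3·66+19=217,  q_3=3·7+2=23
a_4=2:  p_4=2·217+66=500,  q_4=2·23+7=53
a_5=18:  p_5=18·500+217=9217,  q_5=18·53+23=977
a_6=2:  p_6=2·9217+500=18934,  q_6=2·977+53=2007
a_7=3:  p_7=3·18934+9217=66019,  q_7=3·2007+977=6998
a_8=3:  p_8=3·66019+18934=216991,  q_8=3·6998+2007=23001
a_9=2:  p_9=2·216991+66019=500001,  q_9=2·23001+6998=53000
fundamental: x₁=500001, y₁=53000  (since 250001000001 − 89·2809000000 = 1)

500001 53000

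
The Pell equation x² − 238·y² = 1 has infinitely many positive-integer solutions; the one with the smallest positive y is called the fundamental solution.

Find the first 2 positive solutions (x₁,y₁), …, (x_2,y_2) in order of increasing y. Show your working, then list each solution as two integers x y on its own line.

√238 → a₀=15, period (2,2,1,14,1,2,2,30); ℓ=8 even so k=7
a_0=15:  p_0=15·1+0=15,  q_0=15·0+1=1
…
a_3=1:  p_3=1·77+31=108,  q_3=1·5+2=7
…
a_5=1:  p_5=1·1589+108=1697,  q_5=1·103+7=110
a_6=2:  p_6=2·1697+1589=4983,  q_6=2·110+103=323
a_7=2:  p_7=2·4983+1697=11663,  q_7=2·323+110=756
fundamental: x₁=11663, y₁=756  (since 136025569 − 238·571536 = 1)
(11663+756√238)^2 = 272051137 + 17634456√238

11663 756
272051137 17634456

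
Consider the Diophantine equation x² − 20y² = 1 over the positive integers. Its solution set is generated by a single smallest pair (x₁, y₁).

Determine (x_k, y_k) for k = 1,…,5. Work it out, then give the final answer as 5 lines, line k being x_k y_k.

√20 = [4; 2,8, …], period ℓ=2 (even) → k=1
i=0: a=4 ⇒ p=4, q=1
i=1: a=2 ⇒ p=9, q=2
→ (9, 2).  Check: 9²=81, 20·2²=80, difference 1.
(x_2, y_2) = (9·9 + 20·2·2, 9·2 + 2·9) = (161, 36)
(x_3, y_3) = (9·161 + 20·2·36, 9·36 + 2·161) = (2889, 646)
(x_4, y_4) = (9·2889 + 20·2·646, 9·646 + 2·2889) = (51841, 11592)
(x_5, y_5) = (9·51841 + 20·2·11592, 9·11592 + 2·51841) = (930249, 208010)

9 2
161 36
2889 646
51841 11592
930249 208010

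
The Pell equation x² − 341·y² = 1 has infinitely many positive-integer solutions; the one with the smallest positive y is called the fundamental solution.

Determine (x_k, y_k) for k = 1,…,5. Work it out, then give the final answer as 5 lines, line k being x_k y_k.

√341 = [18; 2,6,1,8,2,…,6,2,36, …], period ℓ=14 (even) → k=13
step 0: (18, 1)  from 18·(1,0) + (0,1)
step 1: (37, 2)  from 2·(18,1) + (1,0)
…
step 7: (20479, 1109)  from 2·(7645,414) + (5189,281)
…
step 11: (718667, 38918)  from 1·(641940,34763) + (76727,4155)
step 12: (4953942, 268271)  from 6·(718667,38918) + (641940,34763)
step 13: (10626551, 575460)  from 2·(4953942,268271) + (718667,38918)
→ (10626551, 575460).  Check: 10626551²=112923586155601, 341·575460²=112923586155600, difference 1.
n=2: (10626551,575460)∘(10626551,575460) = (10626551·10626551+341·575460·575460, 10626551·575460+575460·10626551) = (225847172311201,12230310076920)
n=3: (225847172311201,12230310076920)∘(10626551,575460) = (10626551·225847172311201+341·575460·12230310076920, 10626551·12230310076920+575460·225847172311201) = (4799952989541519968951,259932027556408030380)
n=4: (4799952989541519968951,259932027556408030380)∘(10626551,575460) = (10626551·4799952989541519968951+341·575460·259932027556408030380, 10626551·259932027556408030380+575460·4799952989541519968951) = (102013890481930631287980124801,5524361894723138392975161840)
n=5: (102013890481930631287980124801,5524361894723138392975161840)∘(10626551,575460) = (10626551·102013890481930631287980124801+341·575460·5524361894723138392975161840, 10626551·5524361894723138392975161840+575460·102013890481930631287980124801) = (2168111619829296063734843424848413751,117409826833463862093989641643997300)

10626551 575460
225847172311201 12230310076920
4799952989541519968951 259932027556408030380
102013890481930631287980124801 5524361894723138392975161840
2168111619829296063734843424848413751 117409826833463862093989641643997300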